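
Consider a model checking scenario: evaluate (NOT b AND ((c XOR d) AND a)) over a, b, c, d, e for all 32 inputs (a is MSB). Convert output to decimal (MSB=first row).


Formula: (NOT b AND ((c XOR d) AND a)) over a, b, c, d, e (32 rows)
Evaluate each row (bits = a,b,c,d,e, MSB first):
  row 0 [00000]: (NOT 0 AND ((0 XOR 0) AND 0)) -> 0
  row 1 [00001]: (NOT 0 AND ((0 XOR 0) AND 0)) -> 0
  row 2 [00010]: (NOT 0 AND ((0 XOR 1) AND 0)) -> 0
  row 3 [00011]: (NOT 0 AND ((0 XOR 1) AND 0)) -> 0
  row 4 [00100]: (NOT 0 AND ((1 XOR 0) AND 0)) -> 0
  row 5 [00101]: (NOT 0 AND ((1 XOR 0) AND 0)) -> 0
  row 6 [00110]: (NOT 0 AND ((1 XOR 1) AND 0)) -> 0
  row 7 [00111]: (NOT 0 AND ((1 XOR 1) AND 0)) -> 0
  row 8 [01000]: (NOT 1 AND ((0 XOR 0) AND 0)) -> 0
  row 9 [01001]: (NOT 1 AND ((0 XOR 0) AND 0)) -> 0
  row 10 [01010]: (NOT 1 AND ((0 XOR 1) AND 0)) -> 0
  row 11 [01011]: (NOT 1 AND ((0 XOR 1) AND 0)) -> 0
  row 12 [01100]: (NOT 1 AND ((1 XOR 0) AND 0)) -> 0
  row 13 [01101]: (NOT 1 AND ((1 XOR 0) AND 0)) -> 0
  row 14 [01110]: (NOT 1 AND ((1 XOR 1) AND 0)) -> 0
  row 15 [01111]: (NOT 1 AND ((1 XOR 1) AND 0)) -> 0
  row 16 [10000]: (NOT 0 AND ((0 XOR 0) AND 1)) -> 0
  row 17 [10001]: (NOT 0 AND ((0 XOR 0) AND 1)) -> 0
  row 18 [10010]: (NOT 0 AND ((0 XOR 1) AND 1)) -> 1
  row 19 [10011]: (NOT 0 AND ((0 XOR 1) AND 1)) -> 1
  row 20 [10100]: (NOT 0 AND ((1 XOR 0) AND 1)) -> 1
  row 21 [10101]: (NOT 0 AND ((1 XOR 0) AND 1)) -> 1
  row 22 [10110]: (NOT 0 AND ((1 XOR 1) AND 1)) -> 0
  row 23 [10111]: (NOT 0 AND ((1 XOR 1) AND 1)) -> 0
  row 24 [11000]: (NOT 1 AND ((0 XOR 0) AND 1)) -> 0
  row 25 [11001]: (NOT 1 AND ((0 XOR 0) AND 1)) -> 0
  row 26 [11010]: (NOT 1 AND ((0 XOR 1) AND 1)) -> 0
  row 27 [11011]: (NOT 1 AND ((0 XOR 1) AND 1)) -> 0
  row 28 [11100]: (NOT 1 AND ((1 XOR 0) AND 1)) -> 0
  row 29 [11101]: (NOT 1 AND ((1 XOR 0) AND 1)) -> 0
  row 30 [11110]: (NOT 1 AND ((1 XOR 1) AND 1)) -> 0
  row 31 [11111]: (NOT 1 AND ((1 XOR 1) AND 1)) -> 0
Full result column, 4 rows per line (a,b,c fixed per line; d,e runs 00..11 left to right):
  rows 0-3 [a,b,c=000]: 0000  = hex 0
  rows 4-7 [a,b,c=001]: 0000  = hex 0
  rows 8-11 [a,b,c=010]: 0000  = hex 0
  rows 12-15 [a,b,c=011]: 0000  = hex 0
  rows 16-19 [a,b,c=100]: 0011  = hex 3
  rows 20-23 [a,b,c=101]: 1100  = hex C
  rows 24-27 [a,b,c=110]: 0000  = hex 0
  rows 28-31 [a,b,c=111]: 0000  = hex 0
Output column (row 0 .. row 31) = 00000000000000000011110000000000
Output column grouped in 4s = 0000 0000 0000 0000 0011 1100 0000 0000 = 0x00003C00
Convert to decimal digit by digit (value = value*16 + digit):
  0 -> 0
  0*16 + 0 = 0
  0*16 + 0 = 0
  0*16 + 0 = 0
  0*16 + 3 = 3
  3*16 + 12 (C) = 60
  60*16 + 0 = 960
  960*16 + 0 = 15360
Decimal = 15360

15360


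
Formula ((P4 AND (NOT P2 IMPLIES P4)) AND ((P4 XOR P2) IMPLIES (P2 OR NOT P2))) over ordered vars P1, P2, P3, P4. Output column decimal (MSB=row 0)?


Formula: ((P4 AND (NOT P2 IMPLIES P4)) AND ((P4 XOR P2) IMPLIES (P2 OR NOT P2))) over P1, P2, P3, P4 (16 rows)
Evaluate each row (bits = P1,P2,P3,P4, MSB first):
  row 0 [0000]: ((0 AND (NOT 0 IMPLIES 0)) AND ((0 XOR 0) IMPLIES (0 OR NOT 0))) -> 0
  row 1 [0001]: ((1 AND (NOT 0 IMPLIES 1)) AND ((1 XOR 0) IMPLIES (0 OR NOT 0))) -> 1
  row 2 [0010]: ((0 AND (NOT 0 IMPLIES 0)) AND ((0 XOR 0) IMPLIES (0 OR NOT 0))) -> 0
  row 3 [0011]: ((1 AND (NOT 0 IMPLIES 1)) AND ((1 XOR 0) IMPLIES (0 OR NOT 0))) -> 1
  row 4 [0100]: ((0 AND (NOT 1 IMPLIES 0)) AND ((0 XOR 1) IMPLIES (1 OR NOT 1))) -> 0
  row 5 [0101]: ((1 AND (NOT 1 IMPLIES 1)) AND ((1 XOR 1) IMPLIES (1 OR NOT 1))) -> 1
  row 6 [0110]: ((0 AND (NOT 1 IMPLIES 0)) AND ((0 XOR 1) IMPLIES (1 OR NOT 1))) -> 0
  row 7 [0111]: ((1 AND (NOT 1 IMPLIES 1)) AND ((1 XOR 1) IMPLIES (1 OR NOT 1))) -> 1
  row 8 [1000]: ((0 AND (NOT 0 IMPLIES 0)) AND ((0 XOR 0) IMPLIES (0 OR NOT 0))) -> 0
  row 9 [1001]: ((1 AND (NOT 0 IMPLIES 1)) AND ((1 XOR 0) IMPLIES (0 OR NOT 0))) -> 1
  row 10 [1010]: ((0 AND (NOT 0 IMPLIES 0)) AND ((0 XOR 0) IMPLIES (0 OR NOT 0))) -> 0
  row 11 [1011]: ((1 AND (NOT 0 IMPLIES 1)) AND ((1 XOR 0) IMPLIES (0 OR NOT 0))) -> 1
  row 12 [1100]: ((0 AND (NOT 1 IMPLIES 0)) AND ((0 XOR 1) IMPLIES (1 OR NOT 1))) -> 0
  row 13 [1101]: ((1 AND (NOT 1 IMPLIES 1)) AND ((1 XOR 1) IMPLIES (1 OR NOT 1))) -> 1
  row 14 [1110]: ((0 AND (NOT 1 IMPLIES 0)) AND ((0 XOR 1) IMPLIES (1 OR NOT 1))) -> 0
  row 15 [1111]: ((1 AND (NOT 1 IMPLIES 1)) AND ((1 XOR 1) IMPLIES (1 OR NOT 1))) -> 1
Full result column, 4 rows per line (P1,P2 fixed per line; P3,P4 runs 00..11 left to right):
  rows 0-3 [P1,P2=00]: 0101  = hex 5
  rows 4-7 [P1,P2=01]: 0101  = hex 5
  rows 8-11 [P1,P2=10]: 0101  = hex 5
  rows 12-15 [P1,P2=11]: 0101  = hex 5
Output column (row 0 .. row 15) = 0101010101010101
Output column grouped in 4s = 0101 0101 0101 0101 = 0x5555
Convert to decimal digit by digit (value = value*16 + digit):
  5 -> 5
  5*16 + 5 = 85
  85*16 + 5 = 1365
  1365*16 + 5 = 21845
Decimal = 21845

21845


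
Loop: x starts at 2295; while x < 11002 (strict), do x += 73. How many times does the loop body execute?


Step 1: x goes from 2295 toward 11002 by 73; the body runs while x<11002, so iterations = ceil((bound-start)/step)
Step 2: Distance=8707
Step 3: ceil(8707/73)=120

120


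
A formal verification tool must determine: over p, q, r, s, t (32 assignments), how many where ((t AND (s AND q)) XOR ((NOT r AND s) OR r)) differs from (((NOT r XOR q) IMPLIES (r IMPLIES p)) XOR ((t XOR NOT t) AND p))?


F1 = ((t AND (s AND q)) XOR ((NOT r AND s) OR r))
F2 = (((NOT r XOR q) IMPLIES (r IMPLIES p)) XOR ((t XOR NOT t) AND p))
Evaluate both on each of 32 rows (bits = p,q,r,s,t):
  row 0 [00000]: F1=0 F2=1 (differ) -> 1
  row 1 [00001]: F1=0 F2=1 (differ) -> 1
  row 2 [00010]: F1=1 F2=1 -> 0
  row 3 [00011]: F1=1 F2=1 -> 0
  row 4 [00100]: F1=1 F2=1 -> 0
  row 5 [00101]: F1=1 F2=1 -> 0
  row 6 [00110]: F1=1 F2=1 -> 0
  row 7 [00111]: F1=1 F2=1 -> 0
  row 8 [01000]: F1=0 F2=1 (differ) -> 1
  row 9 [01001]: F1=0 F2=1 (differ) -> 1
  row 10 [01010]: F1=1 F2=1 -> 0
  row 11 [01011]: F1=0 F2=1 (differ) -> 1
  row 12 [01100]: F1=1 F2=0 (differ) -> 1
  row 13 [01101]: F1=1 F2=0 (differ) -> 1
  row 14 [01110]: F1=1 F2=0 (differ) -> 1
  row 15 [01111]: F1=0 F2=0 -> 0
  row 16 [10000]: F1=0 F2=0 -> 0
  row 17 [10001]: F1=0 F2=0 -> 0
  row 18 [10010]: F1=1 F2=0 (differ) -> 1
  row 19 [10011]: F1=1 F2=0 (differ) -> 1
  row 20 [10100]: F1=1 F2=0 (differ) -> 1
  row 21 [10101]: F1=1 F2=0 (differ) -> 1
  row 22 [10110]: F1=1 F2=0 (differ) -> 1
  row 23 [10111]: F1=1 F2=0 (differ) -> 1
  row 24 [11000]: F1=0 F2=0 -> 0
  row 25 [11001]: F1=0 F2=0 -> 0
  row 26 [11010]: F1=1 F2=0 (differ) -> 1
  row 27 [11011]: F1=0 F2=0 -> 0
  row 28 [11100]: F1=1 F2=0 (differ) -> 1
  row 29 [11101]: F1=1 F2=0 (differ) -> 1
  row 30 [11110]: F1=1 F2=0 (differ) -> 1
  row 31 [11111]: F1=0 F2=0 -> 0
Full result column, 8 rows per line (p,q fixed per line; r,s,t runs 000..111 left to right):
  rows 0-7 [p,q=00]: 11000000  (ones: 2)
  rows 8-15 [p,q=01]: 11011110  (ones: 6)
  rows 16-23 [p,q=10]: 00111111  (ones: 6)
  rows 24-31 [p,q=11]: 00101110  (ones: 4)
Disagreements = 2+6+6+4 = 18

18


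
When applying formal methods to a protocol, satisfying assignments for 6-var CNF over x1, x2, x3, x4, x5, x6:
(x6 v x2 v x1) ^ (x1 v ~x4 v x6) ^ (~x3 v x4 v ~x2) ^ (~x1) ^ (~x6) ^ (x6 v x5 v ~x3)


CNF with 6 clauses over 6 vars (64 assignments).
An assignment satisfies CNF iff every clause has >=1 true literal.
Check each row (bits = x1,x2,x3,x4,x5,x6; clause T/F shown):
  row 0 [000000]: clauses=FTTTTT -> 0
  row 1 [000001]: clauses=TTTTFT -> 0
  row 2 [000010]: clauses=FTTTTT -> 0
  row 3 [000011]: clauses=TTTTFT -> 0
  row 4 [000100]: clauses=FFTTTT -> 0
  (every remaining row is evaluated the same way; all 64 results are listed next)
Full result column, 8 rows per line (x1,x2,x3 fixed per line; x4,x5,x6 runs 000..111 left to right):
  rows 0-7 [x1,x2,x3=000]: 00000000  (ones: 0)
  rows 8-15 [x1,x2,x3=001]: 00000000  (ones: 0)
  rows 16-23 [x1,x2,x3=010]: 10100000  (ones: 2)
  rows 24-31 [x1,x2,x3=011]: 00000000  (ones: 0)
  rows 32-39 [x1,x2,x3=100]: 00000000  (ones: 0)
  rows 40-47 [x1,x2,x3=101]: 00000000  (ones: 0)
  rows 48-55 [x1,x2,x3=110]: 00000000  (ones: 0)
  rows 56-63 [x1,x2,x3=111]: 00000000  (ones: 0)
Satisfying assignments = 0+0+2+0+0+0+0+0 = 2

2


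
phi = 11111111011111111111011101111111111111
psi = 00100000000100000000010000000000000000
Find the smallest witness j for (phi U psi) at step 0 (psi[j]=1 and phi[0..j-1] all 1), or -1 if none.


(phi U psi) at 0: need smallest j with psi[j]=1 and phi[i]=1 for all i in [0,j).
Scan from step 0:
  step 0: phi=1, psi=0 -> continue
  step 1: phi=1, psi=0 -> continue
  step 2: psi=1 and phi held for [0,2) -> witness found
Witness step = 2

2


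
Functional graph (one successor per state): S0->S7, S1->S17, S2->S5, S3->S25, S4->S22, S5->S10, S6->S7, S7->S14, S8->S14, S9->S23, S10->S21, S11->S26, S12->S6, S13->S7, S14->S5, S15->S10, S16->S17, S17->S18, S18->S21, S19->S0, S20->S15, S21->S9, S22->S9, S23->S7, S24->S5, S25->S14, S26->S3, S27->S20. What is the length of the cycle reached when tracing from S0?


Trace from S0 until a state repeats:
  S0 -> S7 -> S14 -> S5 -> S10 -> S21 -> S9 -> S23 -> S7
S7 first seen at step 1, revisited at step 8.
Cycle length = 8 - 1 = 7

7


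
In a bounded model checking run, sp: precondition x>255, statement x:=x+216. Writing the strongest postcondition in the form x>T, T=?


Formula: sp(P, x:=E) = exists old_x. (x = E[old_x/x]) AND P[old_x/x] (old_x is the value of x before the assignment; eliminate old_x by solving x = E[old_x/x] for old_x)
Step 1: Precondition P: x>255, i.e. old_x > 255
Step 2: Assignment gives x = old_x + 216, so old_x = x - 216
Step 3: Substitute into P: x - 216 > 255
Step 4: Simplify: x > 255+216 = 471

471


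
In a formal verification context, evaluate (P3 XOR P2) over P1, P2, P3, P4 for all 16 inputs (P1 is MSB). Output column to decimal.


Formula: (P3 XOR P2) over P1, P2, P3, P4 (16 rows)
Evaluate each row (bits = P1,P2,P3,P4, MSB first):
  row 0 [0000]: (0 XOR 0) -> 0
  row 1 [0001]: (0 XOR 0) -> 0
  row 2 [0010]: (1 XOR 0) -> 1
  row 3 [0011]: (1 XOR 0) -> 1
  row 4 [0100]: (0 XOR 1) -> 1
  row 5 [0101]: (0 XOR 1) -> 1
  row 6 [0110]: (1 XOR 1) -> 0
  row 7 [0111]: (1 XOR 1) -> 0
  row 8 [1000]: (0 XOR 0) -> 0
  row 9 [1001]: (0 XOR 0) -> 0
  row 10 [1010]: (1 XOR 0) -> 1
  row 11 [1011]: (1 XOR 0) -> 1
  row 12 [1100]: (0 XOR 1) -> 1
  row 13 [1101]: (0 XOR 1) -> 1
  row 14 [1110]: (1 XOR 1) -> 0
  row 15 [1111]: (1 XOR 1) -> 0
Full result column, 4 rows per line (P1,P2 fixed per line; P3,P4 runs 00..11 left to right):
  rows 0-3 [P1,P2=00]: 0011  = hex 3
  rows 4-7 [P1,P2=01]: 1100  = hex C
  rows 8-11 [P1,P2=10]: 0011  = hex 3
  rows 12-15 [P1,P2=11]: 1100  = hex C
Output column (row 0 .. row 15) = 0011110000111100
Output column grouped in 4s = 0011 1100 0011 1100 = 0x3C3C
Convert to decimal digit by digit (value = value*16 + digit):
  3 -> 3
  3*16 + 12 (C) = 60
  60*16 + 3 = 963
  963*16 + 12 (C) = 15420
Decimal = 15420

15420


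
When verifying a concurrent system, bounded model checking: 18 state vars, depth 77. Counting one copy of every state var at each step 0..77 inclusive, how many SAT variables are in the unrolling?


BMC unrolls to depth k, creating one copy of each state var for steps 0..k.
Step count = 77 + 1 = 78 (steps 0 through 77)
Vars per step = 18
Total = 18 * 78 = 1404

1404


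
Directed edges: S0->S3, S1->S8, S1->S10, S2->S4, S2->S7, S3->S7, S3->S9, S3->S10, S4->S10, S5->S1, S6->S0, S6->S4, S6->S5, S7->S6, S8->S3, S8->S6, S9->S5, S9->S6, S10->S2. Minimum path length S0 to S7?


BFS layer-by-layer from S0:
  dist 0: {S0}
  dist 1: {S3}
  dist 2: {S7, S9, S10}
  -> S7 reached at distance 2
Shortest path length = 2

2


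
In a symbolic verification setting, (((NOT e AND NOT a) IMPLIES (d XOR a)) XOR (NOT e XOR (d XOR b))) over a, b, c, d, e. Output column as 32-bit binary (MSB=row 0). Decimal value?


Formula: (((NOT e AND NOT a) IMPLIES (d XOR a)) XOR (NOT e XOR (d XOR b))) over a, b, c, d, e (32 rows)
Evaluate each row (bits = a,b,c,d,e, MSB first):
  row 0 [00000]: (((NOT 0 AND NOT 0) IMPLIES (0 XOR 0)) XOR (NOT 0 XOR (0 XOR 0))) -> 1
  row 1 [00001]: (((NOT 1 AND NOT 0) IMPLIES (0 XOR 0)) XOR (NOT 1 XOR (0 XOR 0))) -> 1
  row 2 [00010]: (((NOT 0 AND NOT 0) IMPLIES (1 XOR 0)) XOR (NOT 0 XOR (1 XOR 0))) -> 1
  row 3 [00011]: (((NOT 1 AND NOT 0) IMPLIES (1 XOR 0)) XOR (NOT 1 XOR (1 XOR 0))) -> 0
  row 4 [00100]: (((NOT 0 AND NOT 0) IMPLIES (0 XOR 0)) XOR (NOT 0 XOR (0 XOR 0))) -> 1
  row 5 [00101]: (((NOT 1 AND NOT 0) IMPLIES (0 XOR 0)) XOR (NOT 1 XOR (0 XOR 0))) -> 1
  row 6 [00110]: (((NOT 0 AND NOT 0) IMPLIES (1 XOR 0)) XOR (NOT 0 XOR (1 XOR 0))) -> 1
  row 7 [00111]: (((NOT 1 AND NOT 0) IMPLIES (1 XOR 0)) XOR (NOT 1 XOR (1 XOR 0))) -> 0
  row 8 [01000]: (((NOT 0 AND NOT 0) IMPLIES (0 XOR 0)) XOR (NOT 0 XOR (0 XOR 1))) -> 0
  row 9 [01001]: (((NOT 1 AND NOT 0) IMPLIES (0 XOR 0)) XOR (NOT 1 XOR (0 XOR 1))) -> 0
  row 10 [01010]: (((NOT 0 AND NOT 0) IMPLIES (1 XOR 0)) XOR (NOT 0 XOR (1 XOR 1))) -> 0
  row 11 [01011]: (((NOT 1 AND NOT 0) IMPLIES (1 XOR 0)) XOR (NOT 1 XOR (1 XOR 1))) -> 1
  row 12 [01100]: (((NOT 0 AND NOT 0) IMPLIES (0 XOR 0)) XOR (NOT 0 XOR (0 XOR 1))) -> 0
  row 13 [01101]: (((NOT 1 AND NOT 0) IMPLIES (0 XOR 0)) XOR (NOT 1 XOR (0 XOR 1))) -> 0
  row 14 [01110]: (((NOT 0 AND NOT 0) IMPLIES (1 XOR 0)) XOR (NOT 0 XOR (1 XOR 1))) -> 0
  row 15 [01111]: (((NOT 1 AND NOT 0) IMPLIES (1 XOR 0)) XOR (NOT 1 XOR (1 XOR 1))) -> 1
  row 16 [10000]: (((NOT 0 AND NOT 1) IMPLIES (0 XOR 1)) XOR (NOT 0 XOR (0 XOR 0))) -> 0
  row 17 [10001]: (((NOT 1 AND NOT 1) IMPLIES (0 XOR 1)) XOR (NOT 1 XOR (0 XOR 0))) -> 1
  row 18 [10010]: (((NOT 0 AND NOT 1) IMPLIES (1 XOR 1)) XOR (NOT 0 XOR (1 XOR 0))) -> 1
  row 19 [10011]: (((NOT 1 AND NOT 1) IMPLIES (1 XOR 1)) XOR (NOT 1 XOR (1 XOR 0))) -> 0
  row 20 [10100]: (((NOT 0 AND NOT 1) IMPLIES (0 XOR 1)) XOR (NOT 0 XOR (0 XOR 0))) -> 0
  row 21 [10101]: (((NOT 1 AND NOT 1) IMPLIES (0 XOR 1)) XOR (NOT 1 XOR (0 XOR 0))) -> 1
  row 22 [10110]: (((NOT 0 AND NOT 1) IMPLIES (1 XOR 1)) XOR (NOT 0 XOR (1 XOR 0))) -> 1
  row 23 [10111]: (((NOT 1 AND NOT 1) IMPLIES (1 XOR 1)) XOR (NOT 1 XOR (1 XOR 0))) -> 0
  row 24 [11000]: (((NOT 0 AND NOT 1) IMPLIES (0 XOR 1)) XOR (NOT 0 XOR (0 XOR 1))) -> 1
  row 25 [11001]: (((NOT 1 AND NOT 1) IMPLIES (0 XOR 1)) XOR (NOT 1 XOR (0 XOR 1))) -> 0
  row 26 [11010]: (((NOT 0 AND NOT 1) IMPLIES (1 XOR 1)) XOR (NOT 0 XOR (1 XOR 1))) -> 0
  row 27 [11011]: (((NOT 1 AND NOT 1) IMPLIES (1 XOR 1)) XOR (NOT 1 XOR (1 XOR 1))) -> 1
  row 28 [11100]: (((NOT 0 AND NOT 1) IMPLIES (0 XOR 1)) XOR (NOT 0 XOR (0 XOR 1))) -> 1
  row 29 [11101]: (((NOT 1 AND NOT 1) IMPLIES (0 XOR 1)) XOR (NOT 1 XOR (0 XOR 1))) -> 0
  row 30 [11110]: (((NOT 0 AND NOT 1) IMPLIES (1 XOR 1)) XOR (NOT 0 XOR (1 XOR 1))) -> 0
  row 31 [11111]: (((NOT 1 AND NOT 1) IMPLIES (1 XOR 1)) XOR (NOT 1 XOR (1 XOR 1))) -> 1
Full result column, 4 rows per line (a,b,c fixed per line; d,e runs 00..11 left to right):
  rows 0-3 [a,b,c=000]: 1110  = hex E
  rows 4-7 [a,b,c=001]: 1110  = hex E
  rows 8-11 [a,b,c=010]: 0001  = hex 1
  rows 12-15 [a,b,c=011]: 0001  = hex 1
  rows 16-19 [a,b,c=100]: 0110  = hex 6
  rows 20-23 [a,b,c=101]: 0110  = hex 6
  rows 24-27 [a,b,c=110]: 1001  = hex 9
  rows 28-31 [a,b,c=111]: 1001  = hex 9
Output column (row 0 .. row 31) = 11101110000100010110011010011001
Output column grouped in 4s = 1110 1110 0001 0001 0110 0110 1001 1001 = 0xEE116699
Convert to decimal digit by digit (value = value*16 + digit):
  E -> 14
  14*16 + 14 (E) = 238
  238*16 + 1 = 3809
  3809*16 + 1 = 60945
  60945*16 + 6 = 975126
  975126*16 + 6 = 15602022
  15602022*16 + 9 = 249632361
  249632361*16 + 9 = 3994117785
Decimal = 3994117785

3994117785


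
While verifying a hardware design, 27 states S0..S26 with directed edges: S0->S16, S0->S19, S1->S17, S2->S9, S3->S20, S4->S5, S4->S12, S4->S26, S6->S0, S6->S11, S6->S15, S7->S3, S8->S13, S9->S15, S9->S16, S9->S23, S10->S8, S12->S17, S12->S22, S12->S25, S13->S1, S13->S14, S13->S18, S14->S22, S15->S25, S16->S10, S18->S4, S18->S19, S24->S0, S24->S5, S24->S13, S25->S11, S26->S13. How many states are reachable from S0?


BFS from S0:
  layer 0: {S0}
  layer 1: {S16, S19}
  layer 2: {S10}
  layer 3: {S8}
  layer 4: {S13}
  layer 5: {S1, S14, S18}
  layer 6: {S4, S17, S22}
  layer 7: {S5, S12, S26}
  layer 8: {S25}
  layer 9: {S11}
Reachable set: {S0, S1, S4, S5, S8, S10, S11, S12, S13, S14, S16, S17, S18, S19, S22, S25, S26}
Count = 17

17


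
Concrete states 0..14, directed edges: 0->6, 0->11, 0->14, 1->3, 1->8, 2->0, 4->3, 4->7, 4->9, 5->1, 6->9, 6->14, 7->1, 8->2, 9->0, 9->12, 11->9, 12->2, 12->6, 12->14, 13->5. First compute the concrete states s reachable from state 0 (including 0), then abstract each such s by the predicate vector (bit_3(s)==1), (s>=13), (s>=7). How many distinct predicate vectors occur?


BFS from 0:
Concrete reachable: {0, 2, 6, 9, 11, 12, 14}
Abstract via predicates (bit_3(s)==1), (s>=13), (s>=7):
  (0,0,0) <- {0, 2, 6}
  (1,0,1) <- {9, 11, 12}
  (1,1,1) <- {14}
Distinct abstract states = 3

3


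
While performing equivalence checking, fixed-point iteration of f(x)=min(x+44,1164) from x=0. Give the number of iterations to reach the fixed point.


Step 1: x=0, cap=1164, increment=44
Step 2: x grows by 44 each step until capped at 1164; fixed point is x=1164
Step 3: iterations = ceil(1164/44) = 27

27


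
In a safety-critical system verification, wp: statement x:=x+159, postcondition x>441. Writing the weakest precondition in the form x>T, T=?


Formula: wp(x:=E, P) = P[E/x] (substitute E for x in postcondition)
Step 1: Postcondition: x>441
Step 2: Substitute x+159 for x: x+159>441
Step 3: Solve for x: x > 441-159 = 282

282


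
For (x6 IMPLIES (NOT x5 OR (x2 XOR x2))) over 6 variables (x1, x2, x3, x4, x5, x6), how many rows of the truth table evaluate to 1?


Formula: (x6 IMPLIES (NOT x5 OR (x2 XOR x2))) over 6 vars (64 rows)
Evaluate each row (x1, x2, x3, x4, x5, x6 as bits, MSB first):
  row 0 [000000]: (0 IMPLIES (NOT 0 OR (0 XOR 0))) -> 1
  row 1 [000001]: (1 IMPLIES (NOT 0 OR (0 XOR 0))) -> 1
  row 2 [000010]: (0 IMPLIES (NOT 1 OR (0 XOR 0))) -> 1
  row 3 [000011]: (1 IMPLIES (NOT 1 OR (0 XOR 0))) -> 0
  row 4 [000100]: (0 IMPLIES (NOT 0 OR (0 XOR 0))) -> 1
  (every remaining row is evaluated the same way; all 64 results are listed next)
Full result column, 8 rows per line (x1,x2,x3 fixed per line; x4,x5,x6 runs 000..111 left to right):
  rows 0-7 [x1,x2,x3=000]: 11101110  (ones: 6)
  rows 8-15 [x1,x2,x3=001]: 11101110  (ones: 6)
  rows 16-23 [x1,x2,x3=010]: 11101110  (ones: 6)
  rows 24-31 [x1,x2,x3=011]: 11101110  (ones: 6)
  rows 32-39 [x1,x2,x3=100]: 11101110  (ones: 6)
  rows 40-47 [x1,x2,x3=101]: 11101110  (ones: 6)
  rows 48-55 [x1,x2,x3=110]: 11101110  (ones: 6)
  rows 56-63 [x1,x2,x3=111]: 11101110  (ones: 6)
Count of 1-rows = 6+6+6+6+6+6+6+6 = 48

48


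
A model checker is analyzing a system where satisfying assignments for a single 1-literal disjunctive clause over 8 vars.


Step 1: Total=2^8=256
Step 2: Unsat when all 1 false: 2^7=128
Step 3: Sat=256-128=128

128


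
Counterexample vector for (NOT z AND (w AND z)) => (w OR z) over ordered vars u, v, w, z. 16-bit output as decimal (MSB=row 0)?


F1 = (NOT z AND (w AND z))
F2 = (w OR z)
Counterexample to F1=>F2 is where F1=1 and F2=0.
Evaluate each row (bits = u,v,w,z, MSB first):
  row 0 [0000]: F1=0 F2=0 -> F1&~F2 -> 0
  row 1 [0001]: F1=0 F2=1 -> F1&~F2 -> 0
  row 2 [0010]: F1=0 F2=1 -> F1&~F2 -> 0
  row 3 [0011]: F1=0 F2=1 -> F1&~F2 -> 0
  row 4 [0100]: F1=0 F2=0 -> F1&~F2 -> 0
  row 5 [0101]: F1=0 F2=1 -> F1&~F2 -> 0
  row 6 [0110]: F1=0 F2=1 -> F1&~F2 -> 0
  row 7 [0111]: F1=0 F2=1 -> F1&~F2 -> 0
  row 8 [1000]: F1=0 F2=0 -> F1&~F2 -> 0
  row 9 [1001]: F1=0 F2=1 -> F1&~F2 -> 0
  row 10 [1010]: F1=0 F2=1 -> F1&~F2 -> 0
  row 11 [1011]: F1=0 F2=1 -> F1&~F2 -> 0
  row 12 [1100]: F1=0 F2=0 -> F1&~F2 -> 0
  row 13 [1101]: F1=0 F2=1 -> F1&~F2 -> 0
  row 14 [1110]: F1=0 F2=1 -> F1&~F2 -> 0
  row 15 [1111]: F1=0 F2=1 -> F1&~F2 -> 0
Full result column, 4 rows per line (u,v fixed per line; w,z runs 00..11 left to right):
  rows 0-3 [u,v=00]: 0000  = hex 0
  rows 4-7 [u,v=01]: 0000  = hex 0
  rows 8-11 [u,v=10]: 0000  = hex 0
  rows 12-15 [u,v=11]: 0000  = hex 0
Counterexample vector (row 0 .. row 15) = 0000000000000000
Output column grouped in 4s = 0000 0000 0000 0000 = 0x0000
Convert to decimal digit by digit (value = value*16 + digit):
  0 -> 0
  0*16 + 0 = 0
  0*16 + 0 = 0
  0*16 + 0 = 0
Decimal = 0

0


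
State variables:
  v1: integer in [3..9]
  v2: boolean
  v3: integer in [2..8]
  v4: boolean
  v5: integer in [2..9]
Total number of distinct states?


State space = product of domain sizes of all variables.
Domain sizes:
  v1 (integer in [3..9]): 7
  v2 (boolean): 2
  v3 (integer in [2..8]): 7
  v4 (boolean): 2
  v5 (integer in [2..9]): 8
Product = 7 * 2 * 7 * 2 * 8 = 1568

1568


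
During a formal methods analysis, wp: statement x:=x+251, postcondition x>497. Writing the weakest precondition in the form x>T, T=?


Formula: wp(x:=E, P) = P[E/x] (substitute E for x in postcondition)
Step 1: Postcondition: x>497
Step 2: Substitute x+251 for x: x+251>497
Step 3: Solve for x: x > 497-251 = 246

246


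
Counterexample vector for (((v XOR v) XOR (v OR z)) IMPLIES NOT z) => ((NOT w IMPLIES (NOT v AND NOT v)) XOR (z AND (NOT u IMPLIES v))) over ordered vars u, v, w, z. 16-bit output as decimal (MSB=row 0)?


F1 = (((v XOR v) XOR (v OR z)) IMPLIES NOT z)
F2 = ((NOT w IMPLIES (NOT v AND NOT v)) XOR (z AND (NOT u IMPLIES v)))
Counterexample to F1=>F2 is where F1=1 and F2=0.
Evaluate each row (bits = u,v,w,z, MSB first):
  row 0 [0000]: F1=1 F2=1 -> F1&~F2 -> 0
  row 1 [0001]: F1=0 F2=1 -> F1&~F2 -> 0
  row 2 [0010]: F1=1 F2=1 -> F1&~F2 -> 0
  row 3 [0011]: F1=0 F2=1 -> F1&~F2 -> 0
  row 4 [0100]: F1=1 F2=0 -> F1&~F2 -> 1
  row 5 [0101]: F1=0 F2=1 -> F1&~F2 -> 0
  row 6 [0110]: F1=1 F2=1 -> F1&~F2 -> 0
  row 7 [0111]: F1=0 F2=0 -> F1&~F2 -> 0
  row 8 [1000]: F1=1 F2=1 -> F1&~F2 -> 0
  row 9 [1001]: F1=0 F2=0 -> F1&~F2 -> 0
  row 10 [1010]: F1=1 F2=1 -> F1&~F2 -> 0
  row 11 [1011]: F1=0 F2=0 -> F1&~F2 -> 0
  row 12 [1100]: F1=1 F2=0 -> F1&~F2 -> 1
  row 13 [1101]: F1=0 F2=1 -> F1&~F2 -> 0
  row 14 [1110]: F1=1 F2=1 -> F1&~F2 -> 0
  row 15 [1111]: F1=0 F2=0 -> F1&~F2 -> 0
Full result column, 4 rows per line (u,v fixed per line; w,z runs 00..11 left to right):
  rows 0-3 [u,v=00]: 0000  = hex 0
  rows 4-7 [u,v=01]: 1000  = hex 8
  rows 8-11 [u,v=10]: 0000  = hex 0
  rows 12-15 [u,v=11]: 1000  = hex 8
Counterexample vector (row 0 .. row 15) = 0000100000001000
Output column grouped in 4s = 0000 1000 0000 1000 = 0x0808
Convert to decimal digit by digit (value = value*16 + digit):
  0 -> 0
  0*16 + 8 = 8
  8*16 + 0 = 128
  128*16 + 8 = 2056
Decimal = 2056

2056


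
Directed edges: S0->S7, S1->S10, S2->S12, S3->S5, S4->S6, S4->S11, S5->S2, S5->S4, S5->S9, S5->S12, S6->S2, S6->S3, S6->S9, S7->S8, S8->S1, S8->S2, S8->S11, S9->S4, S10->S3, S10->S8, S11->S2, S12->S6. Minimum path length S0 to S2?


BFS layer-by-layer from S0:
  dist 0: {S0}
  dist 1: {S7}
  dist 2: {S8}
  dist 3: {S1, S2, S11}
  -> S2 reached at distance 3
Shortest path length = 3

3


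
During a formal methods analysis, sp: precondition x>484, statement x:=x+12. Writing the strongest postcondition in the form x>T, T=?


Formula: sp(P, x:=E) = exists old_x. (x = E[old_x/x]) AND P[old_x/x] (old_x is the value of x before the assignment; eliminate old_x by solving x = E[old_x/x] for old_x)
Step 1: Precondition P: x>484, i.e. old_x > 484
Step 2: Assignment gives x = old_x + 12, so old_x = x - 12
Step 3: Substitute into P: x - 12 > 484
Step 4: Simplify: x > 484+12 = 496

496


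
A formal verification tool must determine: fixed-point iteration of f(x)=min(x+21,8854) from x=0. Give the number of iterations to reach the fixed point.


Step 1: x=0, cap=8854, increment=21
Step 2: x grows by 21 each step until capped at 8854; fixed point is x=8854
Step 3: iterations = ceil(8854/21) = 422

422


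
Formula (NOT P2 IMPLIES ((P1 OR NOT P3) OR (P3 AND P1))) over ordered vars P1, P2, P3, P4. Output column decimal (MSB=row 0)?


Formula: (NOT P2 IMPLIES ((P1 OR NOT P3) OR (P3 AND P1))) over P1, P2, P3, P4 (16 rows)
Evaluate each row (bits = P1,P2,P3,P4, MSB first):
  row 0 [0000]: (NOT 0 IMPLIES ((0 OR NOT 0) OR (0 AND 0))) -> 1
  row 1 [0001]: (NOT 0 IMPLIES ((0 OR NOT 0) OR (0 AND 0))) -> 1
  row 2 [0010]: (NOT 0 IMPLIES ((0 OR NOT 1) OR (1 AND 0))) -> 0
  row 3 [0011]: (NOT 0 IMPLIES ((0 OR NOT 1) OR (1 AND 0))) -> 0
  row 4 [0100]: (NOT 1 IMPLIES ((0 OR NOT 0) OR (0 AND 0))) -> 1
  row 5 [0101]: (NOT 1 IMPLIES ((0 OR NOT 0) OR (0 AND 0))) -> 1
  row 6 [0110]: (NOT 1 IMPLIES ((0 OR NOT 1) OR (1 AND 0))) -> 1
  row 7 [0111]: (NOT 1 IMPLIES ((0 OR NOT 1) OR (1 AND 0))) -> 1
  row 8 [1000]: (NOT 0 IMPLIES ((1 OR NOT 0) OR (0 AND 1))) -> 1
  row 9 [1001]: (NOT 0 IMPLIES ((1 OR NOT 0) OR (0 AND 1))) -> 1
  row 10 [1010]: (NOT 0 IMPLIES ((1 OR NOT 1) OR (1 AND 1))) -> 1
  row 11 [1011]: (NOT 0 IMPLIES ((1 OR NOT 1) OR (1 AND 1))) -> 1
  row 12 [1100]: (NOT 1 IMPLIES ((1 OR NOT 0) OR (0 AND 1))) -> 1
  row 13 [1101]: (NOT 1 IMPLIES ((1 OR NOT 0) OR (0 AND 1))) -> 1
  row 14 [1110]: (NOT 1 IMPLIES ((1 OR NOT 1) OR (1 AND 1))) -> 1
  row 15 [1111]: (NOT 1 IMPLIES ((1 OR NOT 1) OR (1 AND 1))) -> 1
Full result column, 4 rows per line (P1,P2 fixed per line; P3,P4 runs 00..11 left to right):
  rows 0-3 [P1,P2=00]: 1100  = hex C
  rows 4-7 [P1,P2=01]: 1111  = hex F
  rows 8-11 [P1,P2=10]: 1111  = hex F
  rows 12-15 [P1,P2=11]: 1111  = hex F
Output column (row 0 .. row 15) = 1100111111111111
Output column grouped in 4s = 1100 1111 1111 1111 = 0xCFFF
Convert to decimal digit by digit (value = value*16 + digit):
  C -> 12
  12*16 + 15 (F) = 207
  207*16 + 15 (F) = 3327
  3327*16 + 15 (F) = 53247
Decimal = 53247

53247


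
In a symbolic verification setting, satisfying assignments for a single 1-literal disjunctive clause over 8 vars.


Step 1: Total=2^8=256
Step 2: Unsat when all 1 false: 2^7=128
Step 3: Sat=256-128=128

128


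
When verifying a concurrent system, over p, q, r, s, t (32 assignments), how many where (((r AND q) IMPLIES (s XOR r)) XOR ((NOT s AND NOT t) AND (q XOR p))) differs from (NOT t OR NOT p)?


F1 = (((r AND q) IMPLIES (s XOR r)) XOR ((NOT s AND NOT t) AND (q XOR p)))
F2 = (NOT t OR NOT p)
Evaluate both on each of 32 rows (bits = p,q,r,s,t):
  row 0 [00000]: F1=1 F2=1 -> 0
  row 1 [00001]: F1=1 F2=1 -> 0
  row 2 [00010]: F1=1 F2=1 -> 0
  row 3 [00011]: F1=1 F2=1 -> 0
  row 4 [00100]: F1=1 F2=1 -> 0
  row 5 [00101]: F1=1 F2=1 -> 0
  row 6 [00110]: F1=1 F2=1 -> 0
  row 7 [00111]: F1=1 F2=1 -> 0
  row 8 [01000]: F1=0 F2=1 (differ) -> 1
  row 9 [01001]: F1=1 F2=1 -> 0
  row 10 [01010]: F1=1 F2=1 -> 0
  row 11 [01011]: F1=1 F2=1 -> 0
  row 12 [01100]: F1=0 F2=1 (differ) -> 1
  row 13 [01101]: F1=1 F2=1 -> 0
  row 14 [01110]: F1=0 F2=1 (differ) -> 1
  row 15 [01111]: F1=0 F2=1 (differ) -> 1
  row 16 [10000]: F1=0 F2=1 (differ) -> 1
  row 17 [10001]: F1=1 F2=0 (differ) -> 1
  row 18 [10010]: F1=1 F2=1 -> 0
  row 19 [10011]: F1=1 F2=0 (differ) -> 1
  row 20 [10100]: F1=0 F2=1 (differ) -> 1
  row 21 [10101]: F1=1 F2=0 (differ) -> 1
  row 22 [10110]: F1=1 F2=1 -> 0
  row 23 [10111]: F1=1 F2=0 (differ) -> 1
  row 24 [11000]: F1=1 F2=1 -> 0
  row 25 [11001]: F1=1 F2=0 (differ) -> 1
  row 26 [11010]: F1=1 F2=1 -> 0
  row 27 [11011]: F1=1 F2=0 (differ) -> 1
  row 28 [11100]: F1=1 F2=1 -> 0
  row 29 [11101]: F1=1 F2=0 (differ) -> 1
  row 30 [11110]: F1=0 F2=1 (differ) -> 1
  row 31 [11111]: F1=0 F2=0 -> 0
Full result column, 8 rows per line (p,q fixed per line; r,s,t runs 000..111 left to right):
  rows 0-7 [p,q=00]: 00000000  (ones: 0)
  rows 8-15 [p,q=01]: 10001011  (ones: 4)
  rows 16-23 [p,q=10]: 11011101  (ones: 6)
  rows 24-31 [p,q=11]: 01010110  (ones: 4)
Disagreements = 0+4+6+4 = 14

14


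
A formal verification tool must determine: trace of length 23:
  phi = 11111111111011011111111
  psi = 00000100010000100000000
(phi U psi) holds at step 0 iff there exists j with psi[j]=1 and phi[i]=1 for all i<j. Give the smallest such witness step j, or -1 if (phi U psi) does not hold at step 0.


(phi U psi) at 0: need smallest j with psi[j]=1 and phi[i]=1 for all i in [0,j).
Scan from step 0:
  step 0: phi=1, psi=0 -> continue
  step 1: phi=1, psi=0 -> continue
  step 2: phi=1, psi=0 -> continue
  step 3: phi=1, psi=0 -> continue
  step 5: psi=1 and phi held for [0,5) -> witness found
Witness step = 5

5


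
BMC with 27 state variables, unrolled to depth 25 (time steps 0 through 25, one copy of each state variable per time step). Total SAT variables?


BMC unrolls to depth k, creating one copy of each state var for steps 0..k.
Step count = 25 + 1 = 26 (steps 0 through 25)
Vars per step = 27
Total = 27 * 26 = 702

702


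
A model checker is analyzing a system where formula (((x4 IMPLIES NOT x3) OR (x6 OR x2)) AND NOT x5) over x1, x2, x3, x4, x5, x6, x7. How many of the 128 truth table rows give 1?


Formula: (((x4 IMPLIES NOT x3) OR (x6 OR x2)) AND NOT x5) over 7 vars (128 rows)
Evaluate each row (x1, x2, x3, x4, x5, x6, x7 as bits, MSB first):
  row 0 [0000000]: (((0 IMPLIES NOT 0) OR (0 OR 0)) AND NOT 0) -> 1
  row 1 [0000001]: (((0 IMPLIES NOT 0) OR (0 OR 0)) AND NOT 0) -> 1
  row 2 [0000010]: (((0 IMPLIES NOT 0) OR (1 OR 0)) AND NOT 0) -> 1
  row 3 [0000011]: (((0 IMPLIES NOT 0) OR (1 OR 0)) AND NOT 0) -> 1
  row 4 [0000100]: (((0 IMPLIES NOT 0) OR (0 OR 0)) AND NOT 1) -> 0
  (every remaining row is evaluated the same way; all 128 results are listed next)
Full result column, 8 rows per line (x1,x2,x3,x4 fixed per line; x5,x6,x7 runs 000..111 left to right):
  rows 0-7 [x1,x2,x3,x4=0000]: 11110000  (ones: 4)
  rows 8-15 [x1,x2,x3,x4=0001]: 11110000  (ones: 4)
  rows 16-23 [x1,x2,x3,x4=0010]: 11110000  (ones: 4)
  rows 24-31 [x1,x2,x3,x4=0011]: 00110000  (ones: 2)
  rows 32-39 [x1,x2,x3,x4=0100]: 11110000  (ones: 4)
  rows 40-47 [x1,x2,x3,x4=0101]: 11110000  (ones: 4)
  rows 48-55 [x1,x2,x3,x4=0110]: 11110000  (ones: 4)
  rows 56-63 [x1,x2,x3,x4=0111]: 11110000  (ones: 4)
  rows 64-71 [x1,x2,x3,x4=1000]: 11110000  (ones: 4)
  rows 72-79 [x1,x2,x3,x4=1001]: 11110000  (ones: 4)
  rows 80-87 [x1,x2,x3,x4=1010]: 11110000  (ones: 4)
  rows 88-95 [x1,x2,x3,x4=1011]: 00110000  (ones: 2)
  rows 96-103 [x1,x2,x3,x4=1100]: 11110000  (ones: 4)
  rows 104-111 [x1,x2,x3,x4=1101]: 11110000  (ones: 4)
  rows 112-119 [x1,x2,x3,x4=1110]: 11110000  (ones: 4)
  rows 120-127 [x1,x2,x3,x4=1111]: 11110000  (ones: 4)
Count of 1-rows = 4+4+4+2+4+4+4+4+4+4+4+2+4+4+4+4 = 60

60


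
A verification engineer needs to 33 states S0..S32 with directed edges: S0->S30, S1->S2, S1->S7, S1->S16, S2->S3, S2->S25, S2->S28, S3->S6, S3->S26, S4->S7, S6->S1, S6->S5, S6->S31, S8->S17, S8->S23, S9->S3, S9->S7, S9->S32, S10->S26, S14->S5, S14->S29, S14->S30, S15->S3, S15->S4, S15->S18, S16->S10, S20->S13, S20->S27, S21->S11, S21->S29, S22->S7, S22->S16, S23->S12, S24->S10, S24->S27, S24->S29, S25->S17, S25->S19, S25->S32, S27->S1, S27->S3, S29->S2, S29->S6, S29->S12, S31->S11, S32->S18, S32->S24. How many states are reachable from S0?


BFS from S0:
  layer 0: {S0}
  layer 1: {S30}
Reachable set: {S0, S30}
Count = 2

2


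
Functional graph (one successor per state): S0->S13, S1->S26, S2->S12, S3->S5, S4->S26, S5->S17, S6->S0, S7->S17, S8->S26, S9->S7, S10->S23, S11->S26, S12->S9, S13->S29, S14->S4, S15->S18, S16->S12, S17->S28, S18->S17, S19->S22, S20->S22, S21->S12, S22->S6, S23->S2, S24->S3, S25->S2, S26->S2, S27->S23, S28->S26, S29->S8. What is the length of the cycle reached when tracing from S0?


Trace from S0 until a state repeats:
  S0 -> S13 -> S29 -> S8 -> S26 -> S2 -> S12 -> S9 -> S7 -> S17 -> S28 -> S26
S26 first seen at step 4, revisited at step 11.
Cycle length = 11 - 4 = 7

7


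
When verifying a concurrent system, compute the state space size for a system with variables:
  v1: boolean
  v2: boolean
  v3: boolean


State space = product of domain sizes of all variables.
Domain sizes:
  v1 (boolean): 2
  v2 (boolean): 2
  v3 (boolean): 2
Product = 2 * 2 * 2 = 8

8


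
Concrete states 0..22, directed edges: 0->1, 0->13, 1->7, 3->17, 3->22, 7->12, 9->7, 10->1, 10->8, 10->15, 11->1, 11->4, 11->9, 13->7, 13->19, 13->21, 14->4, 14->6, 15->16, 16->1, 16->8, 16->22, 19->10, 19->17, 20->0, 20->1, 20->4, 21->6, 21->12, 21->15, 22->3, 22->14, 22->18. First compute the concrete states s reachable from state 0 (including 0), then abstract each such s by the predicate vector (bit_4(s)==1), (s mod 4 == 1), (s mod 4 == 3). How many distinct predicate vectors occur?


BFS from 0:
Concrete reachable: {0, 1, 3, 4, 6, 7, 8, 10, 12, 13, 14, 15, 16, 17, 18, 19, 21, 22}
Abstract via predicates (bit_4(s)==1), (s mod 4 == 1), (s mod 4 == 3):
  (0,0,0) <- {0, 4, 6, 8, 10, 12, 14}
  (0,0,1) <- {3, 7, 15}
  (0,1,0) <- {1, 13}
  (1,0,0) <- {16, 18, 22}
  (1,0,1) <- {19}
  (1,1,0) <- {17, 21}
Distinct abstract states = 6

6


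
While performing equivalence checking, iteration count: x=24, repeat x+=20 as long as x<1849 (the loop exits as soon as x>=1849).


Step 1: x goes from 24 toward 1849 by 20; the body runs while x<1849, so iterations = ceil((bound-start)/step)
Step 2: Distance=1825
Step 3: ceil(1825/20)=92

92


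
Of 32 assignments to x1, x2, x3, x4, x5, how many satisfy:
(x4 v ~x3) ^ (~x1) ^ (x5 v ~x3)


CNF with 3 clauses over 5 vars (32 assignments).
An assignment satisfies CNF iff every clause has >=1 true literal.
Check each row (bits = x1,x2,x3,x4,x5; clause T/F shown):
  row 0 [00000]: clauses=TTT -> 1
  row 1 [00001]: clauses=TTT -> 1
  row 2 [00010]: clauses=TTT -> 1
  row 3 [00011]: clauses=TTT -> 1
  row 4 [00100]: clauses=FTF -> 0
  row 5 [00101]: clauses=FTT -> 0
  row 6 [00110]: clauses=TTF -> 0
  row 7 [00111]: clauses=TTT -> 1
  row 8 [01000]: clauses=TTT -> 1
  row 9 [01001]: clauses=TTT -> 1
  row 10 [01010]: clauses=TTT -> 1
  row 11 [01011]: clauses=TTT -> 1
  row 12 [01100]: clauses=FTF -> 0
  row 13 [01101]: clauses=FTT -> 0
  row 14 [01110]: clauses=TTF -> 0
  row 15 [01111]: clauses=TTT -> 1
  row 16 [10000]: clauses=TFT -> 0
  row 17 [10001]: clauses=TFT -> 0
  row 18 [10010]: clauses=TFT -> 0
  row 19 [10011]: clauses=TFT -> 0
  row 20 [10100]: clauses=FFF -> 0
  row 21 [10101]: clauses=FFT -> 0
  row 22 [10110]: clauses=TFF -> 0
  row 23 [10111]: clauses=TFT -> 0
  row 24 [11000]: clauses=TFT -> 0
  row 25 [11001]: clauses=TFT -> 0
  row 26 [11010]: clauses=TFT -> 0
  row 27 [11011]: clauses=TFT -> 0
  row 28 [11100]: clauses=FFF -> 0
  row 29 [11101]: clauses=FFT -> 0
  row 30 [11110]: clauses=TFF -> 0
  row 31 [11111]: clauses=TFT -> 0
Full result column, 8 rows per line (x1,x2 fixed per line; x3,x4,x5 runs 000..111 left to right):
  rows 0-7 [x1,x2=00]: 11110001  (ones: 5)
  rows 8-15 [x1,x2=01]: 11110001  (ones: 5)
  rows 16-23 [x1,x2=10]: 00000000  (ones: 0)
  rows 24-31 [x1,x2=11]: 00000000  (ones: 0)
Satisfying assignments = 5+5+0+0 = 10

10


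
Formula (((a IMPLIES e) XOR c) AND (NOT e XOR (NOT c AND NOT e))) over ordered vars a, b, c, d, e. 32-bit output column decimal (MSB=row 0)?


Formula: (((a IMPLIES e) XOR c) AND (NOT e XOR (NOT c AND NOT e))) over a, b, c, d, e (32 rows)
Evaluate each row (bits = a,b,c,d,e, MSB first):
  row 0 [00000]: (((0 IMPLIES 0) XOR 0) AND (NOT 0 XOR (NOT 0 AND NOT 0))) -> 0
  row 1 [00001]: (((0 IMPLIES 1) XOR 0) AND (NOT 1 XOR (NOT 0 AND NOT 1))) -> 0
  row 2 [00010]: (((0 IMPLIES 0) XOR 0) AND (NOT 0 XOR (NOT 0 AND NOT 0))) -> 0
  row 3 [00011]: (((0 IMPLIES 1) XOR 0) AND (NOT 1 XOR (NOT 0 AND NOT 1))) -> 0
  row 4 [00100]: (((0 IMPLIES 0) XOR 1) AND (NOT 0 XOR (NOT 1 AND NOT 0))) -> 0
  row 5 [00101]: (((0 IMPLIES 1) XOR 1) AND (NOT 1 XOR (NOT 1 AND NOT 1))) -> 0
  row 6 [00110]: (((0 IMPLIES 0) XOR 1) AND (NOT 0 XOR (NOT 1 AND NOT 0))) -> 0
  row 7 [00111]: (((0 IMPLIES 1) XOR 1) AND (NOT 1 XOR (NOT 1 AND NOT 1))) -> 0
  row 8 [01000]: (((0 IMPLIES 0) XOR 0) AND (NOT 0 XOR (NOT 0 AND NOT 0))) -> 0
  row 9 [01001]: (((0 IMPLIES 1) XOR 0) AND (NOT 1 XOR (NOT 0 AND NOT 1))) -> 0
  row 10 [01010]: (((0 IMPLIES 0) XOR 0) AND (NOT 0 XOR (NOT 0 AND NOT 0))) -> 0
  row 11 [01011]: (((0 IMPLIES 1) XOR 0) AND (NOT 1 XOR (NOT 0 AND NOT 1))) -> 0
  row 12 [01100]: (((0 IMPLIES 0) XOR 1) AND (NOT 0 XOR (NOT 1 AND NOT 0))) -> 0
  row 13 [01101]: (((0 IMPLIES 1) XOR 1) AND (NOT 1 XOR (NOT 1 AND NOT 1))) -> 0
  row 14 [01110]: (((0 IMPLIES 0) XOR 1) AND (NOT 0 XOR (NOT 1 AND NOT 0))) -> 0
  row 15 [01111]: (((0 IMPLIES 1) XOR 1) AND (NOT 1 XOR (NOT 1 AND NOT 1))) -> 0
  row 16 [10000]: (((1 IMPLIES 0) XOR 0) AND (NOT 0 XOR (NOT 0 AND NOT 0))) -> 0
  row 17 [10001]: (((1 IMPLIES 1) XOR 0) AND (NOT 1 XOR (NOT 0 AND NOT 1))) -> 0
  row 18 [10010]: (((1 IMPLIES 0) XOR 0) AND (NOT 0 XOR (NOT 0 AND NOT 0))) -> 0
  row 19 [10011]: (((1 IMPLIES 1) XOR 0) AND (NOT 1 XOR (NOT 0 AND NOT 1))) -> 0
  row 20 [10100]: (((1 IMPLIES 0) XOR 1) AND (NOT 0 XOR (NOT 1 AND NOT 0))) -> 1
  row 21 [10101]: (((1 IMPLIES 1) XOR 1) AND (NOT 1 XOR (NOT 1 AND NOT 1))) -> 0
  row 22 [10110]: (((1 IMPLIES 0) XOR 1) AND (NOT 0 XOR (NOT 1 AND NOT 0))) -> 1
  row 23 [10111]: (((1 IMPLIES 1) XOR 1) AND (NOT 1 XOR (NOT 1 AND NOT 1))) -> 0
  row 24 [11000]: (((1 IMPLIES 0) XOR 0) AND (NOT 0 XOR (NOT 0 AND NOT 0))) -> 0
  row 25 [11001]: (((1 IMPLIES 1) XOR 0) AND (NOT 1 XOR (NOT 0 AND NOT 1))) -> 0
  row 26 [11010]: (((1 IMPLIES 0) XOR 0) AND (NOT 0 XOR (NOT 0 AND NOT 0))) -> 0
  row 27 [11011]: (((1 IMPLIES 1) XOR 0) AND (NOT 1 XOR (NOT 0 AND NOT 1))) -> 0
  row 28 [11100]: (((1 IMPLIES 0) XOR 1) AND (NOT 0 XOR (NOT 1 AND NOT 0))) -> 1
  row 29 [11101]: (((1 IMPLIES 1) XOR 1) AND (NOT 1 XOR (NOT 1 AND NOT 1))) -> 0
  row 30 [11110]: (((1 IMPLIES 0) XOR 1) AND (NOT 0 XOR (NOT 1 AND NOT 0))) -> 1
  row 31 [11111]: (((1 IMPLIES 1) XOR 1) AND (NOT 1 XOR (NOT 1 AND NOT 1))) -> 0
Full result column, 4 rows per line (a,b,c fixed per line; d,e runs 00..11 left to right):
  rows 0-3 [a,b,c=000]: 0000  = hex 0
  rows 4-7 [a,b,c=001]: 0000  = hex 0
  rows 8-11 [a,b,c=010]: 0000  = hex 0
  rows 12-15 [a,b,c=011]: 0000  = hex 0
  rows 16-19 [a,b,c=100]: 0000  = hex 0
  rows 20-23 [a,b,c=101]: 1010  = hex A
  rows 24-27 [a,b,c=110]: 0000  = hex 0
  rows 28-31 [a,b,c=111]: 1010  = hex A
Output column (row 0 .. row 31) = 00000000000000000000101000001010
Output column grouped in 4s = 0000 0000 0000 0000 0000 1010 0000 1010 = 0x00000A0A
Convert to decimal digit by digit (value = value*16 + digit):
  0 -> 0
  0*16 + 0 = 0
  0*16 + 0 = 0
  0*16 + 0 = 0
  0*16 + 0 = 0
  0*16 + 10 (A) = 10
  10*16 + 0 = 160
  160*16 + 10 (A) = 2570
Decimal = 2570

2570


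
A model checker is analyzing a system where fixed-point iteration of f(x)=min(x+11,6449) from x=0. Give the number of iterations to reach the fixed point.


Step 1: x=0, cap=6449, increment=11
Step 2: x grows by 11 each step until capped at 6449; fixed point is x=6449
Step 3: iterations = ceil(6449/11) = 587

587


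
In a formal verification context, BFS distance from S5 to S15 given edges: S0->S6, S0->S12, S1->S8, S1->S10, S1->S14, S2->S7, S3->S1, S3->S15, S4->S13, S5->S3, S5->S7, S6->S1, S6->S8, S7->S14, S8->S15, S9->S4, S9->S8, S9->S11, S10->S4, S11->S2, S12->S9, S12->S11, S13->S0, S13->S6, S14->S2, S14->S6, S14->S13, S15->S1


BFS layer-by-layer from S5:
  dist 0: {S5}
  dist 1: {S3, S7}
  dist 2: {S1, S14, S15}
  -> S15 reached at distance 2
Shortest path length = 2

2


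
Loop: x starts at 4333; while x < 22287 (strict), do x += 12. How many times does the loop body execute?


Step 1: x goes from 4333 toward 22287 by 12; the body runs while x<22287, so iterations = ceil((bound-start)/step)
Step 2: Distance=17954
Step 3: ceil(17954/12)=1497

1497


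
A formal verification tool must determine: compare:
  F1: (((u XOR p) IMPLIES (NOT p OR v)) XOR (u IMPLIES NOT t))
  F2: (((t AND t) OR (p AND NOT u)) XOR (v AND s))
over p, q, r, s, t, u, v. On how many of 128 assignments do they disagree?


F1 = (((u XOR p) IMPLIES (NOT p OR v)) XOR (u IMPLIES NOT t))
F2 = (((t AND t) OR (p AND NOT u)) XOR (v AND s))
Evaluate both on each of 128 rows (bits = p,q,r,s,t,u,v):
  row 0 [0000000]: F1=0 F2=0 -> 0
  row 1 [0000001]: F1=0 F2=0 -> 0
  row 2 [0000010]: F1=0 F2=0 -> 0
  row 3 [0000011]: F1=0 F2=0 -> 0
  row 4 [0000100]: F1=0 F2=1 (differ) -> 1
  (every remaining row is evaluated the same way; all 128 results are listed next)
Full result column, 8 rows per line (p,q,r,s fixed per line; t,u,v runs 000..111 left to right):
  rows 0-7 [p,q,r,s=0000]: 00001100  (ones: 2)
  rows 8-15 [p,q,r,s=0001]: 01011001  (ones: 4)
  rows 16-23 [p,q,r,s=0010]: 00001100  (ones: 2)
  rows 24-31 [p,q,r,s=0011]: 01011001  (ones: 4)
  rows 32-39 [p,q,r,s=0100]: 00001100  (ones: 2)
  rows 40-47 [p,q,r,s=0101]: 01011001  (ones: 4)
  rows 48-55 [p,q,r,s=0110]: 00001100  (ones: 2)
  rows 56-63 [p,q,r,s=0111]: 01011001  (ones: 4)
  rows 64-71 [p,q,r,s=1000]: 01000100  (ones: 2)
  rows 72-79 [p,q,r,s=1001]: 00010001  (ones: 2)
  rows 80-87 [p,q,r,s=1010]: 01000100  (ones: 2)
  rows 88-95 [p,q,r,s=1011]: 00010001  (ones: 2)
  rows 96-103 [p,q,r,s=1100]: 01000100  (ones: 2)
  rows 104-111 [p,q,r,s=1101]: 00010001  (ones: 2)
  rows 112-119 [p,q,r,s=1110]: 01000100  (ones: 2)
  rows 120-127 [p,q,r,s=1111]: 00010001  (ones: 2)
Disagreements = 2+4+2+4+2+4+2+4+2+2+2+2+2+2+2+2 = 40

40
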